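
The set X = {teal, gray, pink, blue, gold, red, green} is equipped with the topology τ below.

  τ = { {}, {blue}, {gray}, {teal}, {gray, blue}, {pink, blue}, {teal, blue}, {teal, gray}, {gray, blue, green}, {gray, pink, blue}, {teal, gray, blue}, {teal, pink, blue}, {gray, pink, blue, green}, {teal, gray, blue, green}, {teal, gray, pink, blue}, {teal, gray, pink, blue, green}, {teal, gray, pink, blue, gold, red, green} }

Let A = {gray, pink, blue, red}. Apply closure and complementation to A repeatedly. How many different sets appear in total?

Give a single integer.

8

complement {teal, gold, green}; its interior {teal}; cl(A) = X∖{teal} = {gray, pink, blue, gold, red, green}
With k = closure, c = complement:
  1. A     = {gray, pink, blue, red}
  2. kA    = {gray, pink, blue, gold, red, green}
  3. cA    = {teal, gold, green}
  4. ckA   = {teal}
  5. kcA   = {teal, gold, red, green}
  6. kckA  = {teal, gold, red}
  7. ckcA  = {gray, pink, blue}
  8. ckckA = {gray, pink, blue, green}
k, c of each give nothing new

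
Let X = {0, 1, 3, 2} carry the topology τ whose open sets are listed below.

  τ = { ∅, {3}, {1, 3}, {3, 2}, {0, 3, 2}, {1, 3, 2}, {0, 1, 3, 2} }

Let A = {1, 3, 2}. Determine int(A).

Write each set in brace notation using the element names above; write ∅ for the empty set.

{1, 3, 2}

open subsets of A: ∅, {3}, {3, 2}, {1, 3}, {1, 3, 2}; so int(A) = {1, 3, 2}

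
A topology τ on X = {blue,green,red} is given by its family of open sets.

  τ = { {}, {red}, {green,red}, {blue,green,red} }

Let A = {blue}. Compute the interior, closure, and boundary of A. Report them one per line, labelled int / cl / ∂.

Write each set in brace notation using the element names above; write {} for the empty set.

interior: largest open inside A is {} (from {})
cl via duality: int({green,red}) = {green,red}, so X∖{green,red} = {blue}
cl∖int = {blue}

int(A) = {}
cl(A)  = {blue}
∂A     = {blue}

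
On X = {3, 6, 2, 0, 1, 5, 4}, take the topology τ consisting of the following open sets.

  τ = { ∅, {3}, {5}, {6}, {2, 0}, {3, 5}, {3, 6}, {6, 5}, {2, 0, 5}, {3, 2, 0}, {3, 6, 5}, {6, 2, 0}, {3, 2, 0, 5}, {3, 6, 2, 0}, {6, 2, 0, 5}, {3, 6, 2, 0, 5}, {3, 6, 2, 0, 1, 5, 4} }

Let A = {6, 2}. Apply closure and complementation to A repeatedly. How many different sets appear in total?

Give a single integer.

complement {3, 0, 1, 5, 4}; its interior {3, 5}; cl(A) = X∖{3, 5} = {6, 2, 0, 1, 4}
With k = closure, c = complement:
  1. A     = {6, 2}
  2. kA    = {6, 2, 0, 1, 4}
  3. cA    = {3, 0, 1, 5, 4}
  4. ckA   = {3, 5}
  5. kcA   = {3, 2, 0, 1, 5, 4}
  6. kckA  = {3, 1, 5, 4}
  7. ckcA  = {6}
  8. ckckA = {6, 2, 0}
  9. kckcA = {6, 1, 4}
  10. ckckcA = {3, 2, 0, 5}
k, c of each give nothing new

10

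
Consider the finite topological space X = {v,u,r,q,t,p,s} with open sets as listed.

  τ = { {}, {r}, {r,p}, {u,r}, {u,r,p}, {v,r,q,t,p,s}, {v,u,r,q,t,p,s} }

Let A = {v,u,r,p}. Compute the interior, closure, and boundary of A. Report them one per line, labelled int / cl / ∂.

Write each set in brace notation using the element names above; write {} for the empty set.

int(A) = {u,r,p}
cl(A)  = {v,u,r,q,t,p,s}
∂A     = {v,q,t,s}

open subsets of A: {}, {r}, {r,p}, {u,r}, {u,r,p}; so int(A) = {u,r,p}
closure: X∖int(X∖A) = X∖{} = {v,u,r,q,t,p,s}
∂A = {v,u,r,q,t,p,s} minus {u,r,p} = {v,q,t,s}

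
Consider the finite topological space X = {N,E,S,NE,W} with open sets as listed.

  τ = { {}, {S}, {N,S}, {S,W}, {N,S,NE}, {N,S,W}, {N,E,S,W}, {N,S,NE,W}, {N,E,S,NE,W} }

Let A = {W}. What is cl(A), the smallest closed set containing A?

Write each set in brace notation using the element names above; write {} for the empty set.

{E,W}

complement {N,E,S,NE}; its interior {N,S,NE}; cl(A) = X∖{N,S,NE} = {E,W}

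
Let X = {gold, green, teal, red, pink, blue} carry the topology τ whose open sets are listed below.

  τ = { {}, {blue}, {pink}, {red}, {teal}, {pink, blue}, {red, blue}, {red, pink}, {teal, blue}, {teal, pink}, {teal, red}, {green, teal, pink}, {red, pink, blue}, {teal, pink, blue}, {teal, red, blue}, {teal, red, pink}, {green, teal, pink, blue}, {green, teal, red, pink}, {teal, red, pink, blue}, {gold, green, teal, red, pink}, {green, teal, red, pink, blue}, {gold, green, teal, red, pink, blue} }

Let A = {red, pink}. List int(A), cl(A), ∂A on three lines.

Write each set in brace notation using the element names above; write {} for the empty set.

interior: largest open inside A is {red, pink} (from {}, {pink}, {red}, {red, pink})
cl via duality: int({gold, green, teal, blue}) = {teal, blue}, so X∖{teal, blue} = {gold, green, red, pink}
cl∖int = {gold, green}

int(A) = {red, pink}
cl(A)  = {gold, green, red, pink}
∂A     = {gold, green}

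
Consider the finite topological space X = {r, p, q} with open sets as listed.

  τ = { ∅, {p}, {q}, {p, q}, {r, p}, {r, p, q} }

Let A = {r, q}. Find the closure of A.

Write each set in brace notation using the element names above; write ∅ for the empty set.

{r, q}

X∖A={p}, int(X∖A)={p}, hence cl(A)={r, q}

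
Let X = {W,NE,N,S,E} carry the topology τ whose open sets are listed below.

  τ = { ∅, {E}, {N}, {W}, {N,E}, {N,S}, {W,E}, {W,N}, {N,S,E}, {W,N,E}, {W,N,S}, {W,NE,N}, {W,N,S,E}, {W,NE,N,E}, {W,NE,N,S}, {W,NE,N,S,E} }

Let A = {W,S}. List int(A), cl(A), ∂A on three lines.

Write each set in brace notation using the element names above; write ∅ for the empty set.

int(A) = {W}
cl(A)  = {W,NE,S}
∂A     = {NE,S}

interior: largest open inside A is {W} (from ∅, {W})
cl via duality: int({NE,N,E}) = {N,E}, so X∖{N,E} = {W,NE,S}
cl∖int = {NE,S}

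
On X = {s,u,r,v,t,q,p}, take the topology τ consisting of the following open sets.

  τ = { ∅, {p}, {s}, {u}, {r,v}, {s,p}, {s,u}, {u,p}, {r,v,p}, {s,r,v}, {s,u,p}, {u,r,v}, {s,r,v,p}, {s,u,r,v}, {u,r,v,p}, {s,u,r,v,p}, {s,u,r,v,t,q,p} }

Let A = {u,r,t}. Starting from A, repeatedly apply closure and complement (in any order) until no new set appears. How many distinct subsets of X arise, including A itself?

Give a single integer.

10

complement {s,v,q,p}; its interior {s,p}; cl(A) = X∖{s,p} = {u,r,v,t,q}
With k = closure, c = complement:
  1. A     = {u,r,t}
  2. kA    = {u,r,v,t,q}
  3. cA    = {s,v,q,p}
  4. ckA   = {s,p}
  5. kcA   = {s,r,v,t,q,p}
  6. kckA  = {s,t,q,p}
  7. ckcA  = {u}
  8. ckckA = {u,r,v}
  9. kckcA = {u,t,q}
  10. ckckcA = {s,r,v,p}
k, c of each give nothing new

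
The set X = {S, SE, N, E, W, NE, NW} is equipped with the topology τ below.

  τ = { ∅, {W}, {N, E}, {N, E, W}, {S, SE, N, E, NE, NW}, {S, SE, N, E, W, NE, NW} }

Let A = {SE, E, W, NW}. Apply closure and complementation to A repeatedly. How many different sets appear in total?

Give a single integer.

closure: X∖int(X∖A) = X∖∅ = {S, SE, N, E, W, NE, NW}
Let k=closure and c=complement:
  1. A     = {SE, E, W, NW}
  2. kA    = {S, SE, N, E, W, NE, NW}
  3. cA    = {S, N, NE}
  4. ckA   = ∅
  5. kcA   = {S, SE, N, E, NE, NW}
  6. ckcA  = {W}
— saturated at 6

6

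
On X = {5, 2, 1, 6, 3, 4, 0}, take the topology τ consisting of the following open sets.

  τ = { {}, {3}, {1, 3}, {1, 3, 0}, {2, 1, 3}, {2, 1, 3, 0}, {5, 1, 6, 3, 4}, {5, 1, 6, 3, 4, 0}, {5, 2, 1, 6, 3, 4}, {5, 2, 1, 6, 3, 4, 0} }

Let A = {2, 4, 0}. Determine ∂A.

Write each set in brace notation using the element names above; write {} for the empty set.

{5, 2, 6, 4, 0}

open subsets of A: {}; so int(A) = {}
closure: X∖int(X∖A) = X∖{1, 3} = {5, 2, 6, 4, 0}
∂A = {5, 2, 6, 4, 0} minus {} = {5, 2, 6, 4, 0}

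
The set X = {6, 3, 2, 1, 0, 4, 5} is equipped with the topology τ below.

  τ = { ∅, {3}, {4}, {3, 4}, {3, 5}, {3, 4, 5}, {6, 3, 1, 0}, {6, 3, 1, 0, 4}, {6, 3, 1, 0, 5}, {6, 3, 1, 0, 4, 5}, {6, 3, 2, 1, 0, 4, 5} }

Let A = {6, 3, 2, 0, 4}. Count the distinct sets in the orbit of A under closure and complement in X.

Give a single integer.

complement {1, 5}; its interior ∅; cl(A) = X∖∅ = {6, 3, 2, 1, 0, 4, 5}
With k = closure, c = complement:
  1. A     = {6, 3, 2, 0, 4}
  2. kA    = {6, 3, 2, 1, 0, 4, 5}
  3. cA    = {1, 5}
  4. ckA   = ∅
  5. kcA   = {6, 2, 1, 0, 5}
  6. ckcA  = {3, 4}
k, c of each give nothing new

6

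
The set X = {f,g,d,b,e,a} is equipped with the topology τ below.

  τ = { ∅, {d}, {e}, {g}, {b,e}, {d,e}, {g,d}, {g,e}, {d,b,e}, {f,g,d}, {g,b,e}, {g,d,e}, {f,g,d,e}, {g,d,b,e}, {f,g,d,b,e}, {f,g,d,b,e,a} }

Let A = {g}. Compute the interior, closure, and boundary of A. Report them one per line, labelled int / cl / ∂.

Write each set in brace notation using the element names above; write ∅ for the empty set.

int(A) = {g}
cl(A)  = {f,g,a}
∂A     = {f,a}

U open, U⊆A: ∅, {g}. int(A) = ⋃ = {g}
X∖A={f,d,b,e,a}, int(X∖A)={d,b,e}, hence cl(A)={f,g,a}
∂A: remove int from cl → {f,a}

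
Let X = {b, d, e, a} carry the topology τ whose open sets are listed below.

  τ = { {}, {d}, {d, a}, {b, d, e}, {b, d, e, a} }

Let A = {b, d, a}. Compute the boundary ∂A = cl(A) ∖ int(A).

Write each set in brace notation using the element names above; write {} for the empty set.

interior: largest open inside A is {d, a} (from {}, {d}, {d, a})
cl via duality: int({e}) = {}, so X∖{} = {b, d, e, a}
cl∖int = {b, e}

{b, e}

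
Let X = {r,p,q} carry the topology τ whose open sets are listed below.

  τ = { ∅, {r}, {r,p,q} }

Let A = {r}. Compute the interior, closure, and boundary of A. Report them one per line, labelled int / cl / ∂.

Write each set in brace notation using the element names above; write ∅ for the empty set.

int(A) = {r}
cl(A)  = {r,p,q}
∂A     = {p,q}

open subsets of A: ∅, {r}; so int(A) = {r}
closure: X∖int(X∖A) = X∖∅ = {r,p,q}
∂A = {r,p,q} minus {r} = {p,q}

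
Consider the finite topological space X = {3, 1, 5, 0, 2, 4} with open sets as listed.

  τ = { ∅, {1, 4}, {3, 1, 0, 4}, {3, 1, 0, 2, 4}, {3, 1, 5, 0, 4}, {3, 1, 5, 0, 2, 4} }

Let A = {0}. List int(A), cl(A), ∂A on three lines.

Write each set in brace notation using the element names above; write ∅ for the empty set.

open subsets of A: ∅; so int(A) = ∅
closure: X∖int(X∖A) = X∖{1, 4} = {3, 5, 0, 2}
∂A = {3, 5, 0, 2} minus ∅ = {3, 5, 0, 2}

int(A) = ∅
cl(A)  = {3, 5, 0, 2}
∂A     = {3, 5, 0, 2}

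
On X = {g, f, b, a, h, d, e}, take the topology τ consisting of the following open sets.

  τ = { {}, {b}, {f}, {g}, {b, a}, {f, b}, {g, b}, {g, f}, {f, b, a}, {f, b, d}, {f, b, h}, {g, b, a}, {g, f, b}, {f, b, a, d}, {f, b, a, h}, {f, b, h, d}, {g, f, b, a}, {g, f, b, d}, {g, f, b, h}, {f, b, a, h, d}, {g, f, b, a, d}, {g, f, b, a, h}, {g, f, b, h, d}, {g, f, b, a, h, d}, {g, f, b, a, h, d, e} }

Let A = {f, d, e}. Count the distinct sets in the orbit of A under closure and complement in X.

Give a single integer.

X∖A={g, b, a, h}, int(X∖A)={g, b, a}, hence cl(A)={f, h, d, e}
Orbit (k=closure, c=complement):
  1. A     = {f, d, e}
  2. kA    = {f, h, d, e}
  3. cA    = {g, b, a, h}
  4. ckA   = {g, b, a}
  5. kcA   = {g, b, a, h, d, e}
  6. ckcA  = {f}
(closed under both — stop)

6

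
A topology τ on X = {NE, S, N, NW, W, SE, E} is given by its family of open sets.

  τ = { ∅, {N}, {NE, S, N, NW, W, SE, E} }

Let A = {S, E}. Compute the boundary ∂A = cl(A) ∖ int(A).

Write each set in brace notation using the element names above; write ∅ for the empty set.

opens ⊆ A: ∅; union → int = ∅
complement {NE, N, NW, W, SE}; its interior {N}; cl(A) = X∖{N} = {NE, S, NW, W, SE, E}
boundary = {NE, S, NW, W, SE, E} ∖ ∅ = {NE, S, NW, W, SE, E}

{NE, S, NW, W, SE, E}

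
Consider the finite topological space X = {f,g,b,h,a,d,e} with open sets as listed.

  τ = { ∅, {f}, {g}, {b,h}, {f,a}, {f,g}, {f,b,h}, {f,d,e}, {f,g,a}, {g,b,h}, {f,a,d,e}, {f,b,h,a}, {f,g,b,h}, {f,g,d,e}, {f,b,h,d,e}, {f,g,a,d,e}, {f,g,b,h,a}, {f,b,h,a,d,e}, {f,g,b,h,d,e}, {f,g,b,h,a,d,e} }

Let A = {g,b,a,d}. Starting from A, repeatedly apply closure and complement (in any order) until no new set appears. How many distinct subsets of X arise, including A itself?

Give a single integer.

8

complement {f,h,e}; its interior {f}; cl(A) = X∖{f} = {g,b,h,a,d,e}
With k = closure, c = complement:
  1. A     = {g,b,a,d}
  2. kA    = {g,b,h,a,d,e}
  3. cA    = {f,h,e}
  4. ckA   = {f}
  5. kcA   = {f,b,h,a,d,e}
  6. kckA  = {f,a,d,e}
  7. ckcA  = {g}
  8. ckckA = {g,b,h}
k, c of each give nothing new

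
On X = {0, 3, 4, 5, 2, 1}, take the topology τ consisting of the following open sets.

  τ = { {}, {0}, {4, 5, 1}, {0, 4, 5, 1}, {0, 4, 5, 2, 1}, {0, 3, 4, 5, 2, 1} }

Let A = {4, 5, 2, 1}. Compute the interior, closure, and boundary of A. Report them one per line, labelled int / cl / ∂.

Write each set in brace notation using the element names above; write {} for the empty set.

opens ⊆ A: {}, {4, 5, 1}; union → int = {4, 5, 1}
complement {0, 3}; its interior {0}; cl(A) = X∖{0} = {3, 4, 5, 2, 1}
boundary = {3, 4, 5, 2, 1} ∖ {4, 5, 1} = {3, 2}

int(A) = {4, 5, 1}
cl(A)  = {3, 4, 5, 2, 1}
∂A     = {3, 2}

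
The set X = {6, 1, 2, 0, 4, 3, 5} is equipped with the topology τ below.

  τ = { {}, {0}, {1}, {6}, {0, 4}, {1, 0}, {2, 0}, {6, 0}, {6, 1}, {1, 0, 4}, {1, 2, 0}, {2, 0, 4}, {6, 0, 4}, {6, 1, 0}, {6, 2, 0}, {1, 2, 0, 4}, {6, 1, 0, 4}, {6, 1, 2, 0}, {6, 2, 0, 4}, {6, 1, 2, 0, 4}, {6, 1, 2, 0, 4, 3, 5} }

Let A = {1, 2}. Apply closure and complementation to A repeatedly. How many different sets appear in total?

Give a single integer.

closure: X∖int(X∖A) = X∖{6, 0, 4} = {1, 2, 3, 5}
Let k=closure and c=complement:
  1. A     = {1, 2}
  2. kA    = {1, 2, 3, 5}
  3. cA    = {6, 0, 4, 3, 5}
  4. ckA   = {6, 0, 4}
  5. kcA   = {6, 2, 0, 4, 3, 5}
  6. ckcA  = {1}
  7. kckcA = {1, 3, 5}
  8. ckckcA = {6, 2, 0, 4}
— saturated at 8

8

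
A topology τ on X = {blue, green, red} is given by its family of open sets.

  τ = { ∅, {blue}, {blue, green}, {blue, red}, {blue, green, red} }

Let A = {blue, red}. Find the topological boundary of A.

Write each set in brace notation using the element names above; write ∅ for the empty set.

interior: largest open inside A is {blue, red} (from ∅, {blue}, {blue, red})
cl via duality: int({green}) = ∅, so X∖∅ = {blue, green, red}
cl∖int = {green}

{green}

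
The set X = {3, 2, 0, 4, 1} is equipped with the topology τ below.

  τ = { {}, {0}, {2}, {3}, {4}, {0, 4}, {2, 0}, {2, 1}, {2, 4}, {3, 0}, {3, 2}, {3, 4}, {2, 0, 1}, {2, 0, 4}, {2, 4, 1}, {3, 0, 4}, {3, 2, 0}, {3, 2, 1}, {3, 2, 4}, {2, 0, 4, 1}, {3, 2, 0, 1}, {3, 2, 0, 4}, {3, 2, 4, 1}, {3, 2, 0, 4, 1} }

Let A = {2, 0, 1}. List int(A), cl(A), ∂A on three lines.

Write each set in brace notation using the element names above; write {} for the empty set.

U open, U⊆A: {}, {0}, {2}, {2, 1}, {2, 0}, {2, 0, 1}. int(A) = ⋃ = {2, 0, 1}
X∖A={3, 4}, int(X∖A)={3, 4}, hence cl(A)={2, 0, 1}
∂A: remove int from cl → {}

int(A) = {2, 0, 1}
cl(A)  = {2, 0, 1}
∂A     = {}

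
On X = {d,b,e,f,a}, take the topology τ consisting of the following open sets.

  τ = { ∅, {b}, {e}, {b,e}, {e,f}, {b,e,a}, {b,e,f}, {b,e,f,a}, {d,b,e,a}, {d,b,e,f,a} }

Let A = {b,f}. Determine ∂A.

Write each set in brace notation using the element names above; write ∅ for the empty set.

interior: largest open inside A is {b} (from ∅, {b})
cl via duality: int({d,e,a}) = {e}, so X∖{e} = {d,b,f,a}
cl∖int = {d,f,a}

{d,f,a}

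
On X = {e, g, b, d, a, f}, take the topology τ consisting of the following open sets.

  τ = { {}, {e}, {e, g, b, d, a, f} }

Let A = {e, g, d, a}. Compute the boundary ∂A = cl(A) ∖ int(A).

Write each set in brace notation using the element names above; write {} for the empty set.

open subsets of A: {}, {e}; so int(A) = {e}
closure: X∖int(X∖A) = X∖{} = {e, g, b, d, a, f}
∂A = {e, g, b, d, a, f} minus {e} = {g, b, d, a, f}

{g, b, d, a, f}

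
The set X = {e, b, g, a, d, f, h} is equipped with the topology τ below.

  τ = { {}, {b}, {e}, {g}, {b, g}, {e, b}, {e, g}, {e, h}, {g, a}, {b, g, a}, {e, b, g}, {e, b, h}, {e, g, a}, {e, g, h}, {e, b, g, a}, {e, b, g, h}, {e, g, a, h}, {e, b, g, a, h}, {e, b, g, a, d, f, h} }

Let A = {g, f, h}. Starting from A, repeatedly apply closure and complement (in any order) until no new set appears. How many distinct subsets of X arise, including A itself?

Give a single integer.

closure: X∖int(X∖A) = X∖{e, b} = {g, a, d, f, h}
Let k=closure and c=complement:
  1. A     = {g, f, h}
  2. kA    = {g, a, d, f, h}
  3. cA    = {e, b, a, d}
  4. ckA   = {e, b}
  5. kcA   = {e, b, a, d, f, h}
  6. kckA  = {e, b, d, f, h}
  7. ckcA  = {g}
  8. ckckA = {g, a}
  9. kckcA = {g, a, d, f}
  10. ckckcA = {e, b, h}
— saturated at 10

10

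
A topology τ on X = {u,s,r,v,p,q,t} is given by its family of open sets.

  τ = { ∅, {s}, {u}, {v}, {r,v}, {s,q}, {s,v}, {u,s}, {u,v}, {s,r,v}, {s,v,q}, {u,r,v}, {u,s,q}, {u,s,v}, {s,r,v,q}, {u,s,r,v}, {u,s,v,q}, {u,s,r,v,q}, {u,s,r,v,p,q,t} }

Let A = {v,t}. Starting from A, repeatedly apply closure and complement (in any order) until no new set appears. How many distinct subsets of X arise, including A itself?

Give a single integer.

closure: X∖int(X∖A) = X∖{u,s,q} = {r,v,p,t}
Let k=closure and c=complement:
  1. A     = {v,t}
  2. kA    = {r,v,p,t}
  3. cA    = {u,s,r,p,q}
  4. ckA   = {u,s,q}
  5. kcA   = {u,s,r,p,q,t}
  6. kckA  = {u,s,p,q,t}
  7. ckcA  = {v}
  8. ckckA = {r,v}
— saturated at 8

8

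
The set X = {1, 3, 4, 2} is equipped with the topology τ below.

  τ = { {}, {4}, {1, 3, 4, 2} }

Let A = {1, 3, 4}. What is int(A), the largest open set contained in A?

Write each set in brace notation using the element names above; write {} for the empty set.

{4}

opens ⊆ A: {}, {4}; union → int = {4}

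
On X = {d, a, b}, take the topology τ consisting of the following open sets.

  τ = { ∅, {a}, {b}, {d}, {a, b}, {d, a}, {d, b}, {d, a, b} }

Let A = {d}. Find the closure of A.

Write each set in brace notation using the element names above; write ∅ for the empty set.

complement {a, b}; its interior {a, b}; cl(A) = X∖{a, b} = {d}

{d}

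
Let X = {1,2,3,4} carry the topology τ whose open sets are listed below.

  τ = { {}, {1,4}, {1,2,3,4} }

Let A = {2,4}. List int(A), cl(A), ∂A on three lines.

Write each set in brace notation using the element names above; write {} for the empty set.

open subsets of A: {}; so int(A) = {}
closure: X∖int(X∖A) = X∖{} = {1,2,3,4}
∂A = {1,2,3,4} minus {} = {1,2,3,4}

int(A) = {}
cl(A)  = {1,2,3,4}
∂A     = {1,2,3,4}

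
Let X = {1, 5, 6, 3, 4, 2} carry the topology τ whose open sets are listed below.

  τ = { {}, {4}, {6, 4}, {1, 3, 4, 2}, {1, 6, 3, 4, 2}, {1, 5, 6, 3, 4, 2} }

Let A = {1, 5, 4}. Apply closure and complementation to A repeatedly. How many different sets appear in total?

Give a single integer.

6

closure: X∖int(X∖A) = X∖{} = {1, 5, 6, 3, 4, 2}
Let k=closure and c=complement:
  1. A     = {1, 5, 4}
  2. kA    = {1, 5, 6, 3, 4, 2}
  3. cA    = {6, 3, 2}
  4. ckA   = {}
  5. kcA   = {1, 5, 6, 3, 2}
  6. ckcA  = {4}
— saturated at 6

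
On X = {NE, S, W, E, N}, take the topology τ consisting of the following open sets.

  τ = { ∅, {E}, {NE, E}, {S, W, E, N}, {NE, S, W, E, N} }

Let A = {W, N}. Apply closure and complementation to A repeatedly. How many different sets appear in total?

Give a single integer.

6

cl via duality: int({NE, S, E}) = {NE, E}, so X∖{NE, E} = {S, W, N}
Write k for closure, c for complement:
  1. A     = {W, N}
  2. kA    = {S, W, N}
  3. cA    = {NE, S, E}
  4. ckA   = {NE, E}
  5. kcA   = {NE, S, W, E, N}
  6. ckcA  = ∅
applying k or c yields no new set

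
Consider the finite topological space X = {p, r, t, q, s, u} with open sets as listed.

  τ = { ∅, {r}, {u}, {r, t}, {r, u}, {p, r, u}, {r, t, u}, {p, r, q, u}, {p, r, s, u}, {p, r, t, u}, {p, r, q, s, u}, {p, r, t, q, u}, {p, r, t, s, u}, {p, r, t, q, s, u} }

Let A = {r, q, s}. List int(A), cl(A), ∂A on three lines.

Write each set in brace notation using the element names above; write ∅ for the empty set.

open subsets of A: ∅, {r}; so int(A) = {r}
closure: X∖int(X∖A) = X∖{u} = {p, r, t, q, s}
∂A = {p, r, t, q, s} minus {r} = {p, t, q, s}

int(A) = {r}
cl(A)  = {p, r, t, q, s}
∂A     = {p, t, q, s}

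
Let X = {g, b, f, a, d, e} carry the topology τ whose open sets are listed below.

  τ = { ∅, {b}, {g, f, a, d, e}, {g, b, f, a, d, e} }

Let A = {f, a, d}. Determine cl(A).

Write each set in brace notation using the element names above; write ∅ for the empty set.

{g, f, a, d, e}

closure: X∖int(X∖A) = X∖{b} = {g, f, a, d, e}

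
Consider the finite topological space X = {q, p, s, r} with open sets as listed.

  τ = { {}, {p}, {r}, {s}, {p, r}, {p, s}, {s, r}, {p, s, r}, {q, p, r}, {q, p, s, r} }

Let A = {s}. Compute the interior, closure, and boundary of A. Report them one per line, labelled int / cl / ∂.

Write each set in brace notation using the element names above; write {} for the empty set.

U open, U⊆A: {}, {s}. int(A) = ⋃ = {s}
X∖A={q, p, r}, int(X∖A)={q, p, r}, hence cl(A)={s}
∂A: remove int from cl → {}

int(A) = {s}
cl(A)  = {s}
∂A     = {}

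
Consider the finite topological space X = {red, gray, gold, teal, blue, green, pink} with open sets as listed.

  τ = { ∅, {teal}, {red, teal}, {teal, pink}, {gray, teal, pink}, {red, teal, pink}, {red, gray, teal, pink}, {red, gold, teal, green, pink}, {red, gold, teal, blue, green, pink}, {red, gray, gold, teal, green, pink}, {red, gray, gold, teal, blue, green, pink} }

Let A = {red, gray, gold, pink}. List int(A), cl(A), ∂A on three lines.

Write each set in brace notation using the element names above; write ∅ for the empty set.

int(A) = ∅
cl(A)  = {red, gray, gold, blue, green, pink}
∂A     = {red, gray, gold, blue, green, pink}

U open, U⊆A: ∅. int(A) = ⋃ = ∅
X∖A={teal, blue, green}, int(X∖A)={teal}, hence cl(A)={red, gray, gold, blue, green, pink}
∂A: remove int from cl → {red, gray, gold, blue, green, pink}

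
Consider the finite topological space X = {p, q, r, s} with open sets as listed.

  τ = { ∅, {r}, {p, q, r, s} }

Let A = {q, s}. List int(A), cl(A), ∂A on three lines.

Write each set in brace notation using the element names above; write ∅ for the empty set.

int(A) = ∅
cl(A)  = {p, q, s}
∂A     = {p, q, s}

U open, U⊆A: ∅. int(A) = ⋃ = ∅
X∖A={p, r}, int(X∖A)={r}, hence cl(A)={p, q, s}
∂A: remove int from cl → {p, q, s}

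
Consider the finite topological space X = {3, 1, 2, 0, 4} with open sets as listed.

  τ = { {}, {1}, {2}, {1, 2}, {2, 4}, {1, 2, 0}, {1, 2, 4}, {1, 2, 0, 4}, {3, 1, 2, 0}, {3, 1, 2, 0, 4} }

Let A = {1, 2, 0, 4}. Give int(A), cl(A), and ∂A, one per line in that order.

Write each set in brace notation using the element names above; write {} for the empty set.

interior: largest open inside A is {1, 2, 0, 4} (from {}, {2}, {1}, {1, 2}, {2, 4}, {1, 2, 0}, {1, 2, 4}, {1, 2, 0, 4})
cl via duality: int({3}) = {}, so X∖{} = {3, 1, 2, 0, 4}
cl∖int = {3}

int(A) = {1, 2, 0, 4}
cl(A)  = {3, 1, 2, 0, 4}
∂A     = {3}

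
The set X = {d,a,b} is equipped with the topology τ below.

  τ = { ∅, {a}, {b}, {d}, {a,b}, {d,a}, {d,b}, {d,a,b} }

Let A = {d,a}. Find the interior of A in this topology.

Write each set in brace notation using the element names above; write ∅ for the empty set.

interior: largest open inside A is {d,a} (from ∅, {d}, {a}, {d,a})

{d,a}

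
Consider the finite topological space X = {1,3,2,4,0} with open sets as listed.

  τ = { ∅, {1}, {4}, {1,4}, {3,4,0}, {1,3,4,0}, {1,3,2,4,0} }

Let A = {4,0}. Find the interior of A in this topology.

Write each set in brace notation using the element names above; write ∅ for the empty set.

{4}

interior: largest open inside A is {4} (from ∅, {4})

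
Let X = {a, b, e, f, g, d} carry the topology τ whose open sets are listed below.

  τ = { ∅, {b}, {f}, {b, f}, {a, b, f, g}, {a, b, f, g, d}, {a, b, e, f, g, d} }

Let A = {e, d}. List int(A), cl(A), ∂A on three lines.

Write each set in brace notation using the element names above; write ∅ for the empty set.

int(A) = ∅
cl(A)  = {e, d}
∂A     = {e, d}

opens ⊆ A: ∅; union → int = ∅
complement {a, b, f, g}; its interior {a, b, f, g}; cl(A) = X∖{a, b, f, g} = {e, d}
boundary = {e, d} ∖ ∅ = {e, d}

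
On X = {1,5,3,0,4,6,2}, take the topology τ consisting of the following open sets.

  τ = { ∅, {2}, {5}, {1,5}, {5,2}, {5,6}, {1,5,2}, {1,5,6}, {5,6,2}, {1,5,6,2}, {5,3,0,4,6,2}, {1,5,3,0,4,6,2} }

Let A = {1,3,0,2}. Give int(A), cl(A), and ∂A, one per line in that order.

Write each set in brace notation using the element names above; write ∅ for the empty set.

int(A) = {2}
cl(A)  = {1,3,0,4,2}
∂A     = {1,3,0,4}

opens ⊆ A: ∅, {2}; union → int = {2}
complement {5,4,6}; its interior {5,6}; cl(A) = X∖{5,6} = {1,3,0,4,2}
boundary = {1,3,0,4,2} ∖ {2} = {1,3,0,4}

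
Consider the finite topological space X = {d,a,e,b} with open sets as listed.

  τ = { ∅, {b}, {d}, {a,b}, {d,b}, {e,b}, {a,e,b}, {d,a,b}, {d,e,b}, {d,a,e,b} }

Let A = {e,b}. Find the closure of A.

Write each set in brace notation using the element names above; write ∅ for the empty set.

{a,e,b}

X∖A={d,a}, int(X∖A)={d}, hence cl(A)={a,e,b}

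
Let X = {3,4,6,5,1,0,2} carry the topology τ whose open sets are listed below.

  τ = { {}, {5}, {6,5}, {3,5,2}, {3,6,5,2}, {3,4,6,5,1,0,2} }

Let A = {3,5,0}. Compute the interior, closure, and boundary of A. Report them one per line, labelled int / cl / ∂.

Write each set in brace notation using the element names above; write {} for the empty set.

int(A) = {5}
cl(A)  = {3,4,6,5,1,0,2}
∂A     = {3,4,6,1,0,2}

opens ⊆ A: {}, {5}; union → int = {5}
complement {4,6,1,2}; its interior {}; cl(A) = X∖{} = {3,4,6,5,1,0,2}
boundary = {3,4,6,5,1,0,2} ∖ {5} = {3,4,6,1,0,2}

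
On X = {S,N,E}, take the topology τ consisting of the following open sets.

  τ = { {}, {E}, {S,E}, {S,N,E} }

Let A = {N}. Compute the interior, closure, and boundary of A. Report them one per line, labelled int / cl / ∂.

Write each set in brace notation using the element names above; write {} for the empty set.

int(A) = {}
cl(A)  = {N}
∂A     = {N}

opens ⊆ A: {}; union → int = {}
complement {S,E}; its interior {S,E}; cl(A) = X∖{S,E} = {N}
boundary = {N} ∖ {} = {N}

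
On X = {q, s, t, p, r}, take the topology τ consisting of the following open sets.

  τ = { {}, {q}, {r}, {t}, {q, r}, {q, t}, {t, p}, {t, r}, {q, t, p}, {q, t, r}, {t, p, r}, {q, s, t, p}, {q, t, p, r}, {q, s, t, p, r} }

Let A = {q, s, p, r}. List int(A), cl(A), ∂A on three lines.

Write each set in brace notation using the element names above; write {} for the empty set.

U open, U⊆A: {}, {q}, {r}, {q, r}. int(A) = ⋃ = {q, r}
X∖A={t}, int(X∖A)={t}, hence cl(A)={q, s, p, r}
∂A: remove int from cl → {s, p}

int(A) = {q, r}
cl(A)  = {q, s, p, r}
∂A     = {s, p}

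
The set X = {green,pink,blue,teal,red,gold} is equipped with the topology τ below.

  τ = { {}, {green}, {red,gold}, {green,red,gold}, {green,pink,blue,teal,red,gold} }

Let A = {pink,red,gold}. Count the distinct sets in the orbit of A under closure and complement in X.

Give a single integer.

6

X∖A={green,blue,teal}, int(X∖A)={green}, hence cl(A)={pink,blue,teal,red,gold}
Orbit (k=closure, c=complement):
  1. A     = {pink,red,gold}
  2. kA    = {pink,blue,teal,red,gold}
  3. cA    = {green,blue,teal}
  4. ckA   = {green}
  5. kcA   = {green,pink,blue,teal}
  6. ckcA  = {red,gold}
(closed under both — stop)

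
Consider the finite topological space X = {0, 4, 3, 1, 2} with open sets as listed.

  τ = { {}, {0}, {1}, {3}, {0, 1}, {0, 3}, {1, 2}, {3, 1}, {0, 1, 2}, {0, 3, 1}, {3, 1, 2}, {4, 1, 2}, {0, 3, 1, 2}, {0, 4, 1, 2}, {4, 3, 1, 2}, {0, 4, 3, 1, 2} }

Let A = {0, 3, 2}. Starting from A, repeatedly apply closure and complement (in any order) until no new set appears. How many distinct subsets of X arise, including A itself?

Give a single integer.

6

X∖A={4, 1}, int(X∖A)={1}, hence cl(A)={0, 4, 3, 2}
Orbit (k=closure, c=complement):
  1. A     = {0, 3, 2}
  2. kA    = {0, 4, 3, 2}
  3. cA    = {4, 1}
  4. ckA   = {1}
  5. kcA   = {4, 1, 2}
  6. ckcA  = {0, 3}
(closed under both — stop)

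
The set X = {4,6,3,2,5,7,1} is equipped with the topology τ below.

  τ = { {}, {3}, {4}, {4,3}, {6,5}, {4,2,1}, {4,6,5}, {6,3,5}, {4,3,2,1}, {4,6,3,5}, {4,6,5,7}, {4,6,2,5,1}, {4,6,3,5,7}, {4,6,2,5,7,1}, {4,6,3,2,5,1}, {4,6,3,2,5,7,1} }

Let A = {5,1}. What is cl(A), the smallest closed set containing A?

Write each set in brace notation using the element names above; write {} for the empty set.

{6,2,5,7,1}

X∖A={4,6,3,2,7}, int(X∖A)={4,3}, hence cl(A)={6,2,5,7,1}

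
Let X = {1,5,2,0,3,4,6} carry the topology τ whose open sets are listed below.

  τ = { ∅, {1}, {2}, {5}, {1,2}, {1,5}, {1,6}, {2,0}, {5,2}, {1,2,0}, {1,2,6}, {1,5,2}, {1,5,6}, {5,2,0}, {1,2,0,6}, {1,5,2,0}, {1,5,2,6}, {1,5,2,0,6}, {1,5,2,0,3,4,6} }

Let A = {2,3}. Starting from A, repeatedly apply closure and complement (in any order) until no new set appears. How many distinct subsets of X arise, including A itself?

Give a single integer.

complement {1,5,0,4,6}; its interior {1,5,6}; cl(A) = X∖{1,5,6} = {2,0,3,4}
With k = closure, c = complement:
  1. A     = {2,3}
  2. kA    = {2,0,3,4}
  3. cA    = {1,5,0,4,6}
  4. ckA   = {1,5,6}
  5. kcA   = {1,5,0,3,4,6}
  6. kckA  = {1,5,3,4,6}
  7. ckcA  = {2}
  8. ckckA = {2,0}
k, c of each give nothing new

8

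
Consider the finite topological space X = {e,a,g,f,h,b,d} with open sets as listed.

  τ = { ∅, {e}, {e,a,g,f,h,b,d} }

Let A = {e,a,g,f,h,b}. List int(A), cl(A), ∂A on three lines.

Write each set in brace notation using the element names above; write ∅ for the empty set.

int(A) = {e}
cl(A)  = {e,a,g,f,h,b,d}
∂A     = {a,g,f,h,b,d}

opens ⊆ A: ∅, {e}; union → int = {e}
complement {d}; its interior ∅; cl(A) = X∖∅ = {e,a,g,f,h,b,d}
boundary = {e,a,g,f,h,b,d} ∖ {e} = {a,g,f,h,b,d}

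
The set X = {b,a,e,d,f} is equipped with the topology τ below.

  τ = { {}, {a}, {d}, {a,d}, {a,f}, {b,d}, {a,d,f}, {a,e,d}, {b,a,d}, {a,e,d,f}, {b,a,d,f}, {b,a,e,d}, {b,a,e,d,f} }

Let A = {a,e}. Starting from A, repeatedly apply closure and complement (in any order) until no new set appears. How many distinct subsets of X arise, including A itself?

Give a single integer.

8

cl via duality: int({b,d,f}) = {b,d}, so X∖{b,d} = {a,e,f}
Write k for closure, c for complement:
  1. A     = {a,e}
  2. kA    = {a,e,f}
  3. cA    = {b,d,f}
  4. ckA   = {b,d}
  5. kcA   = {b,e,d,f}
  6. kckA  = {b,e,d}
  7. ckcA  = {a}
  8. ckckA = {a,f}
applying k or c yields no new set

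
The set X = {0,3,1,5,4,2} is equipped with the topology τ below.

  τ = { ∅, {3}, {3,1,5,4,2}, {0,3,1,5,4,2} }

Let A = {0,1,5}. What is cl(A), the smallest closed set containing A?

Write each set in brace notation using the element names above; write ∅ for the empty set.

{0,1,5,4,2}

cl via duality: int({3,4,2}) = {3}, so X∖{3} = {0,1,5,4,2}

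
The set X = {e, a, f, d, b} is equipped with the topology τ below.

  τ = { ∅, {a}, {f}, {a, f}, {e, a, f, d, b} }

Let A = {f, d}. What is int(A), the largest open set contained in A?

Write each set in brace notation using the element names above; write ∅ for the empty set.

{f}

U open, U⊆A: ∅, {f}. int(A) = ⋃ = {f}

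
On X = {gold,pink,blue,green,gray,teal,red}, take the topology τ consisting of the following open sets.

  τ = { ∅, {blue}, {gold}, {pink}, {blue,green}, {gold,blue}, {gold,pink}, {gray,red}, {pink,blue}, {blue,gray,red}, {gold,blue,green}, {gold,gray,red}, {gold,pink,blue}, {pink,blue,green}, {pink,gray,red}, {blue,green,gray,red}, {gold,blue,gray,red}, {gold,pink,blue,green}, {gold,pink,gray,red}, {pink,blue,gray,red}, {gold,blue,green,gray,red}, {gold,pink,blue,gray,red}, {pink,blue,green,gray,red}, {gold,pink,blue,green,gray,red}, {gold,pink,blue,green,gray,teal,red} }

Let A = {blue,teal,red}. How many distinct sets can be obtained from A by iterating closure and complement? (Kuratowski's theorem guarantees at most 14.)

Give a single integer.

cl via duality: int({gold,pink,green,gray}) = {gold,pink}, so X∖{gold,pink} = {blue,green,gray,teal,red}
Write k for closure, c for complement:
  1. A     = {blue,teal,red}
  2. kA    = {blue,green,gray,teal,red}
  3. cA    = {gold,pink,green,gray}
  4. ckA   = {gold,pink}
  5. kcA   = {gold,pink,green,gray,teal,red}
  6. kckA  = {gold,pink,teal}
  7. ckcA  = {blue}
  8. ckckA = {blue,green,gray,red}
  9. kckcA = {blue,green,teal}
  10. ckckcA = {gold,pink,gray,red}
  11. kckckcA = {gold,pink,gray,teal,red}
  12. ckckckcA = {blue,green}
applying k or c yields no new set

12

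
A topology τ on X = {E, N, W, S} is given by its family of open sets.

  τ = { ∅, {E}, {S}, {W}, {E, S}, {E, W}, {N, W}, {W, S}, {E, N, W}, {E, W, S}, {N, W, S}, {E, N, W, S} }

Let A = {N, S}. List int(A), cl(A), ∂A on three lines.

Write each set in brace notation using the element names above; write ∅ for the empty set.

interior: largest open inside A is {S} (from ∅, {S})
cl via duality: int({E, W}) = {E, W}, so X∖{E, W} = {N, S}
cl∖int = {N}

int(A) = {S}
cl(A)  = {N, S}
∂A     = {N}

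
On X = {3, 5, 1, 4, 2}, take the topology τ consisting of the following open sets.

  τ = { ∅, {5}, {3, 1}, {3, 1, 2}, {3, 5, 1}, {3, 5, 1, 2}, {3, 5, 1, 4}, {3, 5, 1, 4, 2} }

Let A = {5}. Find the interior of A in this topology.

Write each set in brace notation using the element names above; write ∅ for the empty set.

{5}

opens ⊆ A: ∅, {5}; union → int = {5}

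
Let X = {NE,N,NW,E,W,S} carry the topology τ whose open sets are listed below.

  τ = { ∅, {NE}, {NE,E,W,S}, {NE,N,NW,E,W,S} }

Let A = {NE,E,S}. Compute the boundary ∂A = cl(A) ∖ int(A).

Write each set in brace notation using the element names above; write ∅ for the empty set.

U open, U⊆A: ∅, {NE}. int(A) = ⋃ = {NE}
X∖A={N,NW,W}, int(X∖A)=∅, hence cl(A)={NE,N,NW,E,W,S}
∂A: remove int from cl → {N,NW,E,W,S}

{N,NW,E,W,S}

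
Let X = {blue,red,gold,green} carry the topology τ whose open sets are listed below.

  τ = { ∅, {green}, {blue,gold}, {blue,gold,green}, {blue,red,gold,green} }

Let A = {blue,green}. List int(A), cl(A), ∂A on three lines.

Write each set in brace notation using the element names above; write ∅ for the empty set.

int(A) = {green}
cl(A)  = {blue,red,gold,green}
∂A     = {blue,red,gold}

opens ⊆ A: ∅, {green}; union → int = {green}
complement {red,gold}; its interior ∅; cl(A) = X∖∅ = {blue,red,gold,green}
boundary = {blue,red,gold,green} ∖ {green} = {blue,red,gold}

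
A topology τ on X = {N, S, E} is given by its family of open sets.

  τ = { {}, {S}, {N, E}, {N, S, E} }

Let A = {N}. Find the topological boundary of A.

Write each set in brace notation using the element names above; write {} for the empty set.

U open, U⊆A: {}. int(A) = ⋃ = {}
X∖A={S, E}, int(X∖A)={S}, hence cl(A)={N, E}
∂A: remove int from cl → {N, E}

{N, E}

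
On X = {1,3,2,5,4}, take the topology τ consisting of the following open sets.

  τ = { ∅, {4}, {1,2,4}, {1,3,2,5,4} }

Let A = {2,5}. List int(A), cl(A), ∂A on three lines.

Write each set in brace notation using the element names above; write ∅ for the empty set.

int(A) = ∅
cl(A)  = {1,3,2,5}
∂A     = {1,3,2,5}

opens ⊆ A: ∅; union → int = ∅
complement {1,3,4}; its interior {4}; cl(A) = X∖{4} = {1,3,2,5}
boundary = {1,3,2,5} ∖ ∅ = {1,3,2,5}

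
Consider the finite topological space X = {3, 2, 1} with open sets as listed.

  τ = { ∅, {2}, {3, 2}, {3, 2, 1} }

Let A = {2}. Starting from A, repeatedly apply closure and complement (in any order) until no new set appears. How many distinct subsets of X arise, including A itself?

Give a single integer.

4

cl via duality: int({3, 1}) = ∅, so X∖∅ = {3, 2, 1}
Write k for closure, c for complement:
  1. A     = {2}
  2. kA    = {3, 2, 1}
  3. cA    = {3, 1}
  4. ckA   = ∅
applying k or c yields no new set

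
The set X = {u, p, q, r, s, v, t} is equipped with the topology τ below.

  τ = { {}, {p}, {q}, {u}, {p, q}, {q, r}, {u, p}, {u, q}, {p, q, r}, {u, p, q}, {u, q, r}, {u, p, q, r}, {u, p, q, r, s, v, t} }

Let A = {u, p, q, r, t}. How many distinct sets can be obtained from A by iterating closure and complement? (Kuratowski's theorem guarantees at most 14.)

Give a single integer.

complement {s, v}; its interior {}; cl(A) = X∖{} = {u, p, q, r, s, v, t}
With k = closure, c = complement:
  1. A     = {u, p, q, r, t}
  2. kA    = {u, p, q, r, s, v, t}
  3. cA    = {s, v}
  4. ckA   = {}
  5. kcA   = {s, v, t}
  6. ckcA  = {u, p, q, r}
k, c of each give nothing new

6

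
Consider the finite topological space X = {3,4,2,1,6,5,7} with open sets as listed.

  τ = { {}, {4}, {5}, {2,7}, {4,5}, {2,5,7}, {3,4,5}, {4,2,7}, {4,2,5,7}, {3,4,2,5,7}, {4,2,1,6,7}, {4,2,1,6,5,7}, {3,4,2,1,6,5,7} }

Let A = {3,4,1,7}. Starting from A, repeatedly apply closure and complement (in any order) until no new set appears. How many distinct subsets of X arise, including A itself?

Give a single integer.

cl via duality: int({2,6,5}) = {5}, so X∖{5} = {3,4,2,1,6,7}
Write k for closure, c for complement:
  1. A     = {3,4,1,7}
  2. kA    = {3,4,2,1,6,7}
  3. cA    = {2,6,5}
  4. ckA   = {5}
  5. kcA   = {3,2,1,6,5,7}
  6. kckA  = {3,5}
  7. ckcA  = {4}
  8. ckckA = {4,2,1,6,7}
  9. kckcA = {3,4,1,6}
  10. ckckcA = {2,5,7}
applying k or c yields no new set

10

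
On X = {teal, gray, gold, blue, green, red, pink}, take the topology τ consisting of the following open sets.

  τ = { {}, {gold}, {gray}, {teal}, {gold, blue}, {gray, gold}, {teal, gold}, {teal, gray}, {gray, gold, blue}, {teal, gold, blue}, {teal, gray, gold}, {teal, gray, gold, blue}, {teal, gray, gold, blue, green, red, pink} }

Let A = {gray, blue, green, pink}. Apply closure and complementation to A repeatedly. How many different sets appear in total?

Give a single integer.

X∖A={teal, gold, red}, int(X∖A)={teal, gold}, hence cl(A)={gray, blue, green, red, pink}
Orbit (k=closure, c=complement):
  1. A     = {gray, blue, green, pink}
  2. kA    = {gray, blue, green, red, pink}
  3. cA    = {teal, gold, red}
  4. ckA   = {teal, gold}
  5. kcA   = {teal, gold, blue, green, red, pink}
  6. ckcA  = {gray}
  7. kckcA = {gray, green, red, pink}
  8. ckckcA = {teal, gold, blue}
(closed under both — stop)

8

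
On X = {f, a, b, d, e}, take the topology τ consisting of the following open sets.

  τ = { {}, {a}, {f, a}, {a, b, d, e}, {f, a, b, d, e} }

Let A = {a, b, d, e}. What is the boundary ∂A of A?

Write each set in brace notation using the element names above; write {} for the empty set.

{f}

U open, U⊆A: {}, {a}, {a, b, d, e}. int(A) = ⋃ = {a, b, d, e}
X∖A={f}, int(X∖A)={}, hence cl(A)={f, a, b, d, e}
∂A: remove int from cl → {f}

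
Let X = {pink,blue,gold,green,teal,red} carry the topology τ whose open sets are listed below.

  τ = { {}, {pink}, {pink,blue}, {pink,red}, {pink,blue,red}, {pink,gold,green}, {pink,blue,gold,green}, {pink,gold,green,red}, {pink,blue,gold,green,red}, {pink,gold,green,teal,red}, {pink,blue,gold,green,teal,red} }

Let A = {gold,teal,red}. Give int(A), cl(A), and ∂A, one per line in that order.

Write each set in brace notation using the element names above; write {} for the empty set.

int(A) = {}
cl(A)  = {gold,green,teal,red}
∂A     = {gold,green,teal,red}

open subsets of A: {}; so int(A) = {}
closure: X∖int(X∖A) = X∖{pink,blue} = {gold,green,teal,red}
∂A = {gold,green,teal,red} minus {} = {gold,green,teal,red}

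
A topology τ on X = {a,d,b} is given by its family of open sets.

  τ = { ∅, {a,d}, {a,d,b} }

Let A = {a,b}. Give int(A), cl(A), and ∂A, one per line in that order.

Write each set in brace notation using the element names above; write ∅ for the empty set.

interior: largest open inside A is ∅ (from ∅)
cl via duality: int({d}) = ∅, so X∖∅ = {a,d,b}
cl∖int = {a,d,b}

int(A) = ∅
cl(A)  = {a,d,b}
∂A     = {a,d,b}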